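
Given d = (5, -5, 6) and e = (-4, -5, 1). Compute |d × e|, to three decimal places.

59.085

i: (-5)·1 - 6·(-5) = -5 - (-30) = 25
j: 6·(-4) - 5·1 = -24 - 5 = -29
k: 5·(-5) - (-5)·(-4) = -25 - 20 = -45
d × e = (25, -29, -45)
|d × e| = √(25² + (-29)² + (-45)²) = √3491 ≈ 59.0847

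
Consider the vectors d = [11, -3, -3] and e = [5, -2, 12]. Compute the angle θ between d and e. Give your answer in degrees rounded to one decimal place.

d · e = 11·5 + (-3)·(-2) + (-3)·12 = 55 + 6 - 36 = 25
|d|² = 121 + 9 + 9 = 139,  |d| = √139 ≈ 11.789826
|e|² = 25 + 4 + 144 = 173,  |e| = √173 ≈ 13.152946
cos θ = 25 / (11.789826 · 13.152946) ≈ 0.16122
θ = arccos(0.16122) ≈ 80.7°

80.7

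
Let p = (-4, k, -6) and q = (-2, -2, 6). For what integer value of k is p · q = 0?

-14

p · q = (-4)·(-2) + k·(-2) + (-6)·6 = -28 - 2k
Set equal to 0: -2k = 28, so k = -14.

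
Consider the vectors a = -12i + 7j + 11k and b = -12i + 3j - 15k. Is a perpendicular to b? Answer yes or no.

a · b = (-12)·(-12) + 7·3 + 11·(-15) = 144 + 21 - 165 = 0
Zero, so the vectors are orthogonal.

yes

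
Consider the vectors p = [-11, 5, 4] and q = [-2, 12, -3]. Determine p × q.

(-63, -41, -122)

i: 5·(-3) - 4·12 = -15 - 48 = -63
j: 4·(-2) - (-11)·(-3) = -8 - 33 = -41
k: (-11)·12 - 5·(-2) = -132 - (-10) = -122
p × q = (-63, -41, -122)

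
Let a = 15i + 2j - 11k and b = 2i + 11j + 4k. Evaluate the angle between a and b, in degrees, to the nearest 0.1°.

87.9

a · b = 15·2 + 2·11 + (-11)·4 = 30 + 22 - 44 = 8
|a|² = 225 + 4 + 121 = 350,  |a| = √350 ≈ 18.708287
|b|² = 4 + 121 + 16 = 141,  |b| = √141 ≈ 11.874342
cos θ = 8 / (18.708287 · 11.874342) ≈ 0.03601
θ = arccos(0.03601) ≈ 87.9°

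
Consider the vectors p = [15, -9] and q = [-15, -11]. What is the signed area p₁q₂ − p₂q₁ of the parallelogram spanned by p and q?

15·(-11) - (-9)·(-15) = -165 - 135 = -300

-300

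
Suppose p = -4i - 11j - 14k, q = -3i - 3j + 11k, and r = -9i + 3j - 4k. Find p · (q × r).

q × r:
i: (-3)·(-4) - 11·3 = 12 - 33 = -21
j: 11·(-9) - (-3)·(-4) = -99 - 12 = -111
k: (-3)·3 - (-3)·(-9) = -9 - 27 = -36
q × r = (-21, -111, -36)
p · (q × r) = (-4)·(-21) + (-11)·(-111) + (-14)·(-36) = 84 + 1221 + 504 = 1809

1809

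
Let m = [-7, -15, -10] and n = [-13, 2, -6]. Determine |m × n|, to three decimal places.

i: (-15)·(-6) - (-10)·2 = 90 - (-20) = 110
j: (-10)·(-13) - (-7)·(-6) = 130 - 42 = 88
k: (-7)·2 - (-15)·(-13) = -14 - 195 = -209
m × n = (110, 88, -209)
|m × n| = √(110² + 88² + (-209)²) = √63525 ≈ 252.0417

252.042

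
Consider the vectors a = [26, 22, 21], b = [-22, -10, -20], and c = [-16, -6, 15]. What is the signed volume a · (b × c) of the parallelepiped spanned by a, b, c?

6692

b × c:
i: (-10)·15 - (-20)·(-6) = -150 - 120 = -270
j: (-20)·(-16) - (-22)·15 = 320 - (-330) = 650
k: (-22)·(-6) - (-10)·(-16) = 132 - 160 = -28
b × c = (-270, 650, -28)
a · (b × c) = 26·(-270) + 22·650 + 21·(-28) = -7020 + 14300 - 588 = 6692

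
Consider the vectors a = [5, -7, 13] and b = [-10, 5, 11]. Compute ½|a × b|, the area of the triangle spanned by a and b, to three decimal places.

i: (-7)·11 - 13·5 = -77 - 65 = -142
j: 13·(-10) - 5·11 = -130 - 55 = -185
k: 5·5 - (-7)·(-10) = 25 - 70 = -45
a × b = (-142, -185, -45)
|a × b| = √((-142)² + (-185)² + (-45)²) = √56414 ≈ 237.5163
area = ½ · 237.5163 ≈ 118.758

118.758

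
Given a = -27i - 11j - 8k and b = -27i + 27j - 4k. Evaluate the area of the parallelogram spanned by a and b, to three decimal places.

1063.927

i: (-11)·(-4) - (-8)·27 = 44 - (-216) = 260
j: (-8)·(-27) - (-27)·(-4) = 216 - 108 = 108
k: (-27)·27 - (-11)·(-27) = -729 - 297 = -1026
a × b = (260, 108, -1026)
|a × b| = √(260² + 108² + (-1026)²) = √1131940 ≈ 1063.9267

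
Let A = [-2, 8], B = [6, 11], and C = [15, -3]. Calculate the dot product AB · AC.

AB = B − A = (8, 3)
AC = C − A = (17, -11)
AB · AC = 8·17 + 3·(-11) = 136 - 33 = 103

103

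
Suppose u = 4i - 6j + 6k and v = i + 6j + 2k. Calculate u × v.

i: (-6)·2 - 6·6 = -12 - 36 = -48
j: 6·1 - 4·2 = 6 - 8 = -2
k: 4·6 - (-6)·1 = 24 - (-6) = 30
u × v = (-48, -2, 30)

(-48, -2, 30)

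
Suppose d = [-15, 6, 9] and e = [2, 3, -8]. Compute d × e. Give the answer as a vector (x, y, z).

i: 6·(-8) - 9·3 = -48 - 27 = -75
j: 9·2 - (-15)·(-8) = 18 - 120 = -102
k: (-15)·3 - 6·2 = -45 - 12 = -57
d × e = (-75, -102, -57)

(-75, -102, -57)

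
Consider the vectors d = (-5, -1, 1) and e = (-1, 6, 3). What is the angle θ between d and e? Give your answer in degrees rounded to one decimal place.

d · e = (-5)·(-1) + (-1)·6 + 1·3 = 5 - 6 + 3 = 2
|d|² = 25 + 1 + 1 = 27,  |d| = √27 ≈ 5.196152
|e|² = 1 + 36 + 9 = 46,  |e| = √46 ≈ 6.782330
cos θ = 2 / (5.196152 · 6.782330) ≈ 0.05675
θ = arccos(0.05675) ≈ 86.7°

86.7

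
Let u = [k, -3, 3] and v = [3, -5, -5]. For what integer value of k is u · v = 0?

0

u · v = k·3 + (-3)·(-5) + 3·(-5) = 0 + 3k
Set equal to 0: 3k = 0, so k = 0.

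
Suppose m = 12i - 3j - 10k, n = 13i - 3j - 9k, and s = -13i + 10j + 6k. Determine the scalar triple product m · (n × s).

n × s:
i: (-3)·6 - (-9)·10 = -18 - (-90) = 72
j: (-9)·(-13) - 13·6 = 117 - 78 = 39
k: 13·10 - (-3)·(-13) = 130 - 39 = 91
n × s = (72, 39, 91)
m · (n × s) = 12·72 + (-3)·39 + (-10)·91 = 864 - 117 - 910 = -163

-163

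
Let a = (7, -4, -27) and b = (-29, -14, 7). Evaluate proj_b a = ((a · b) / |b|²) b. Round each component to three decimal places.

(8.972, 4.331, -2.166)

a · b = 7·(-29) + (-4)·(-14) + (-27)·7 = -203 + 56 - 189 = -336
|b|² = 841 + 196 + 49 = 1086
proj_b a = (-336/1086) · (-29, -14, 7) ≈ (8.972, 4.331, -2.166)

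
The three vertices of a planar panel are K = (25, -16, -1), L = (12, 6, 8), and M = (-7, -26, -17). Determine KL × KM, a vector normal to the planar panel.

KL = (-13, 22, 9)
KM = (-32, -10, -16)
i: 22·(-16) - 9·(-10) = -352 - (-90) = -262
j: 9·(-32) - (-13)·(-16) = -288 - 208 = -496
k: (-13)·(-10) - 22·(-32) = 130 - (-704) = 834
KL × KM = (-262, -496, 834)

(-262, -496, 834)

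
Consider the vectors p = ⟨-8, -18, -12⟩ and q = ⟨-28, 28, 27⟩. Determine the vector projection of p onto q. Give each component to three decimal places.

(7.363, -7.363, -7.100)

p · q = (-8)·(-28) + (-18)·28 + (-12)·27 = 224 - 504 - 324 = -604
|q|² = 784 + 784 + 729 = 2297
proj_q p = (-604/2297) · (-28, 28, 27) ≈ (7.363, -7.363, -7.100)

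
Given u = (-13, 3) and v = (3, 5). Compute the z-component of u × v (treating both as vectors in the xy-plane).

-74

(-13)·5 - 3·3 = -65 - 9 = -74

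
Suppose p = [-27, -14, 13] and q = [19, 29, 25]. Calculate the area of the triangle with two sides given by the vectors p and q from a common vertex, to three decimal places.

641.464

i: (-14)·25 - 13·29 = -350 - 377 = -727
j: 13·19 - (-27)·25 = 247 - (-675) = 922
k: (-27)·29 - (-14)·19 = -783 - (-266) = -517
p × q = (-727, 922, -517)
|p × q| = √((-727)² + 922² + (-517)²) = √1645902 ≈ 1282.9271
area = ½ · 1282.9271 ≈ 641.464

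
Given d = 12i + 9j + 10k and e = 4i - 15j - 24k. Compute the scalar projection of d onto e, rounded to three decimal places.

-11.440

d · e = 12·4 + 9·(-15) + 10·(-24) = 48 - 135 - 240 = -327
|e| = √(16 + 225 + 576) = √817 ≈ 28.5832
comp_e d = -327 / √817 ≈ -11.440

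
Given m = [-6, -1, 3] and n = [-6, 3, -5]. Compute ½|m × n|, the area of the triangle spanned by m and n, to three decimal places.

26.907

i: (-1)·(-5) - 3·3 = 5 - 9 = -4
j: 3·(-6) - (-6)·(-5) = -18 - 30 = -48
k: (-6)·3 - (-1)·(-6) = -18 - 6 = -24
m × n = (-4, -48, -24)
|m × n| = √((-4)² + (-48)² + (-24)²) = √2896 ≈ 53.8145
area = ½ · 53.8145 ≈ 26.907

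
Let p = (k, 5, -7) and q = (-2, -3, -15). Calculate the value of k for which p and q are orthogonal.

45

p · q = k·(-2) + 5·(-3) + (-7)·(-15) = 90 - 2k
Set equal to 0: -2k = -90, so k = 45.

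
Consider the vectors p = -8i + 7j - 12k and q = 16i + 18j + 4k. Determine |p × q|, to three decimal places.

388.165

i: 7·4 - (-12)·18 = 28 - (-216) = 244
j: (-12)·16 - (-8)·4 = -192 - (-32) = -160
k: (-8)·18 - 7·16 = -144 - 112 = -256
p × q = (244, -160, -256)
|p × q| = √(244² + (-160)² + (-256)²) = √150672 ≈ 388.1649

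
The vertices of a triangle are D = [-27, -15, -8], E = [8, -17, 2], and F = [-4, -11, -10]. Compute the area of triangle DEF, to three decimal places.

177.406

DE = (35, -2, 10),  DF = (23, 4, -2)
i: (-2)·(-2) - 10·4 = 4 - 40 = -36
j: 10·23 - 35·(-2) = 230 - (-70) = 300
k: 35·4 - (-2)·23 = 140 - (-46) = 186
DE × DF = (-36, 300, 186)
|DE × DF| = √125892 ≈ 354.8126
area = ½ · 354.8126 ≈ 177.406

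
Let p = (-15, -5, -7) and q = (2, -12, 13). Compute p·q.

p · q = (-15)·2 + (-5)·(-12) + (-7)·13 = -30 + 60 - 91 = -61

-61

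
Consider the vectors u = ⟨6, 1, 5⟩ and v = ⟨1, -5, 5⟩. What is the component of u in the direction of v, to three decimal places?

u · v = 6·1 + 1·(-5) + 5·5 = 6 - 5 + 25 = 26
|v| = √(1 + 25 + 25) = √51 ≈ 7.1414
comp_v u = 26 / √51 ≈ 3.641

3.641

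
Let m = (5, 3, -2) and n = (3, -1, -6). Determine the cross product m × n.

i: 3·(-6) - (-2)·(-1) = -18 - 2 = -20
j: (-2)·3 - 5·(-6) = -6 - (-30) = 24
k: 5·(-1) - 3·3 = -5 - 9 = -14
m × n = (-20, 24, -14)

(-20, 24, -14)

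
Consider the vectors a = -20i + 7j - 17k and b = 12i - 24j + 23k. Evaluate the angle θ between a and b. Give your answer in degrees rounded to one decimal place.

146.3

a · b = (-20)·12 + 7·(-24) + (-17)·23 = -240 - 168 - 391 = -799
|a|² = 400 + 49 + 289 = 738,  |a| = √738 ≈ 27.166155
|b|² = 144 + 576 + 529 = 1249,  |b| = √1249 ≈ 35.341194
cos θ = -799 / (27.166155 · 35.341194) ≈ -0.83222
θ = arccos(-0.83222) ≈ 146.3°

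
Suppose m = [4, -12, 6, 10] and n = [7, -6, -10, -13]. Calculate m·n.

-90

m · n = 4·7 + (-12)·(-6) + 6·(-10) + 10·(-13) = 28 + 72 - 60 - 130 = -90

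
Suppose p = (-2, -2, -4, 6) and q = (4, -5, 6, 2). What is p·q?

p · q = (-2)·4 + (-2)·(-5) + (-4)·6 + 6·2 = -8 + 10 - 24 + 12 = -10

-10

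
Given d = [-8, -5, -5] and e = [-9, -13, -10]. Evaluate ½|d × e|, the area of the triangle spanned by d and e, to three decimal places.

35.111

i: (-5)·(-10) - (-5)·(-13) = 50 - 65 = -15
j: (-5)·(-9) - (-8)·(-10) = 45 - 80 = -35
k: (-8)·(-13) - (-5)·(-9) = 104 - 45 = 59
d × e = (-15, -35, 59)
|d × e| = √((-15)² + (-35)² + 59²) = √4931 ≈ 70.2211
area = ½ · 70.2211 ≈ 35.111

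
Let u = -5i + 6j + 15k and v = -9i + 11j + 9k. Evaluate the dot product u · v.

246

u · v = (-5)·(-9) + 6·11 + 15·9 = 45 + 66 + 135 = 246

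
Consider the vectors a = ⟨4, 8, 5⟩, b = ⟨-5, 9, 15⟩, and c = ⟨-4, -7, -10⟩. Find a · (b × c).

-465

b × c:
i: 9·(-10) - 15·(-7) = -90 - (-105) = 15
j: 15·(-4) - (-5)·(-10) = -60 - 50 = -110
k: (-5)·(-7) - 9·(-4) = 35 - (-36) = 71
b × c = (15, -110, 71)
a · (b × c) = 4·15 + 8·(-110) + 5·71 = 60 - 880 + 355 = -465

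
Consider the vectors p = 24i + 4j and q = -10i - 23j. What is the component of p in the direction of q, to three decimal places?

-13.238

p · q = 24·(-10) + 4·(-23) = -240 - 92 = -332
|q| = √(100 + 529) = √629 ≈ 25.0799
comp_q p = -332 / √629 ≈ -13.238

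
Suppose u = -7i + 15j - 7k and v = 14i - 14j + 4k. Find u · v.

u · v = (-7)·14 + 15·(-14) + (-7)·4 = -98 - 210 - 28 = -336

-336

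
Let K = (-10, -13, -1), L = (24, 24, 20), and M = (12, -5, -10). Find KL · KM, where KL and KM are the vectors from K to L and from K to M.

855

KL = L − K = (34, 37, 21)
KM = M − K = (22, 8, -9)
KL · KM = 34·22 + 37·8 + 21·(-9) = 748 + 296 - 189 = 855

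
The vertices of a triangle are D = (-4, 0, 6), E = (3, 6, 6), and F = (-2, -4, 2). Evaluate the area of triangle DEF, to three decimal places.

27.203

DE = (7, 6, 0),  DF = (2, -4, -4)
i: 6·(-4) - 0·(-4) = -24 - 0 = -24
j: 0·2 - 7·(-4) = 0 - (-28) = 28
k: 7·(-4) - 6·2 = -28 - 12 = -40
DE × DF = (-24, 28, -40)
|DE × DF| = √2960 ≈ 54.4059
area = ½ · 54.4059 ≈ 27.203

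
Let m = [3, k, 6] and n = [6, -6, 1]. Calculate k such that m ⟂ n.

m · n = 3·6 + k·(-6) + 6·1 = 24 - 6k
Set equal to 0: -6k = -24, so k = 4.

4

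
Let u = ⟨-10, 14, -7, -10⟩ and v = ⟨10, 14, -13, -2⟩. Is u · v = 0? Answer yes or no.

u · v = (-10)·10 + 14·14 + (-7)·(-13) + (-10)·(-2) = -100 + 196 + 91 + 20 = 207
Nonzero, so the vectors are not orthogonal.

no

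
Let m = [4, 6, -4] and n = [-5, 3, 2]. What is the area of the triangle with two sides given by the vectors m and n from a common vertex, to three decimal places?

24.920

i: 6·2 - (-4)·3 = 12 - (-12) = 24
j: (-4)·(-5) - 4·2 = 20 - 8 = 12
k: 4·3 - 6·(-5) = 12 - (-30) = 42
m × n = (24, 12, 42)
|m × n| = √(24² + 12² + 42²) = √2484 ≈ 49.8397
area = ½ · 49.8397 ≈ 24.920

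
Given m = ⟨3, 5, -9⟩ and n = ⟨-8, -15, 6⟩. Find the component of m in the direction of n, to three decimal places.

m · n = 3·(-8) + 5·(-15) + (-9)·6 = -24 - 75 - 54 = -153
|n| = √(64 + 225 + 36) = √325 ≈ 18.0278
comp_n m = -153 / √325 ≈ -8.487

-8.487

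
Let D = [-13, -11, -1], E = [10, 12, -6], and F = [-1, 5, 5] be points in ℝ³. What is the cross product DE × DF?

DE = (23, 23, -5)
DF = (12, 16, 6)
i: 23·6 - (-5)·16 = 138 - (-80) = 218
j: (-5)·12 - 23·6 = -60 - 138 = -198
k: 23·16 - 23·12 = 368 - 276 = 92
DE × DF = (218, -198, 92)

(218, -198, 92)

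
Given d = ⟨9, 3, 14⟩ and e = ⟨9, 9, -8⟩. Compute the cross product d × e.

(-150, 198, 54)

i: 3·(-8) - 14·9 = -24 - 126 = -150
j: 14·9 - 9·(-8) = 126 - (-72) = 198
k: 9·9 - 3·9 = 81 - 27 = 54
d × e = (-150, 198, 54)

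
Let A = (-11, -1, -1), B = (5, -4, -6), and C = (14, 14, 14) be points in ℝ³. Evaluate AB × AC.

AB = (16, -3, -5)
AC = (25, 15, 15)
i: (-3)·15 - (-5)·15 = -45 - (-75) = 30
j: (-5)·25 - 16·15 = -125 - 240 = -365
k: 16·15 - (-3)·25 = 240 - (-75) = 315
AB × AC = (30, -365, 315)

(30, -365, 315)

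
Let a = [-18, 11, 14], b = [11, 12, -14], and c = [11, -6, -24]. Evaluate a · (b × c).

5134

b × c:
i: 12·(-24) - (-14)·(-6) = -288 - 84 = -372
j: (-14)·11 - 11·(-24) = -154 - (-264) = 110
k: 11·(-6) - 12·11 = -66 - 132 = -198
b × c = (-372, 110, -198)
a · (b × c) = (-18)·(-372) + 11·110 + 14·(-198) = 6696 + 1210 - 2772 = 5134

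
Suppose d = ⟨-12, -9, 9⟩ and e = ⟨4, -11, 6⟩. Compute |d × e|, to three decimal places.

204.727

i: (-9)·6 - 9·(-11) = -54 - (-99) = 45
j: 9·4 - (-12)·6 = 36 - (-72) = 108
k: (-12)·(-11) - (-9)·4 = 132 - (-36) = 168
d × e = (45, 108, 168)
|d × e| = √(45² + 108² + 168²) = √41913 ≈ 204.7266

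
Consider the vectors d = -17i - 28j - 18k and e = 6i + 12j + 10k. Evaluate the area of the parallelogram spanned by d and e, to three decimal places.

96.104

i: (-28)·10 - (-18)·12 = -280 - (-216) = -64
j: (-18)·6 - (-17)·10 = -108 - (-170) = 62
k: (-17)·12 - (-28)·6 = -204 - (-168) = -36
d × e = (-64, 62, -36)
|d × e| = √((-64)² + 62² + (-36)²) = √9236 ≈ 96.1041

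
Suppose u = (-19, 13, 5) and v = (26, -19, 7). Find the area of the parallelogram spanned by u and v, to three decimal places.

322.946

i: 13·7 - 5·(-19) = 91 - (-95) = 186
j: 5·26 - (-19)·7 = 130 - (-133) = 263
k: (-19)·(-19) - 13·26 = 361 - 338 = 23
u × v = (186, 263, 23)
|u × v| = √(186² + 263² + 23²) = √104294 ≈ 322.9458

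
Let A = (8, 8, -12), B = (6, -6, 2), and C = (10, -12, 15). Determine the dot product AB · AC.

AB = B − A = (-2, -14, 14)
AC = C − A = (2, -20, 27)
AB · AC = (-2)·2 + (-14)·(-20) + 14·27 = -4 + 280 + 378 = 654

654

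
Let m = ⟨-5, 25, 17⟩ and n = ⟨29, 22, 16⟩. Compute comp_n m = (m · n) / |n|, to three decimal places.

m · n = (-5)·29 + 25·22 + 17·16 = -145 + 550 + 272 = 677
|n| = √(841 + 484 + 256) = √1581 ≈ 39.7618
comp_n m = 677 / √1581 ≈ 17.026

17.026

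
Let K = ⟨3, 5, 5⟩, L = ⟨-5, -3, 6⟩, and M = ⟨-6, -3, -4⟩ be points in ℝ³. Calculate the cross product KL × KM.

KL = (-8, -8, 1)
KM = (-9, -8, -9)
i: (-8)·(-9) - 1·(-8) = 72 - (-8) = 80
j: 1·(-9) - (-8)·(-9) = -9 - 72 = -81
k: (-8)·(-8) - (-8)·(-9) = 64 - 72 = -8
KL × KM = (80, -81, -8)

(80, -81, -8)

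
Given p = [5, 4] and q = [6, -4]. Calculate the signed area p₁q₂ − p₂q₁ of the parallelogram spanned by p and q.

-44

5·(-4) - 4·6 = -20 - 24 = -44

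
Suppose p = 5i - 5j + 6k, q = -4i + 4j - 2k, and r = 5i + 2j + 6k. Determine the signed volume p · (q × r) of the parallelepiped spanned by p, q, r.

-98

q × r:
i: 4·6 - (-2)·2 = 24 - (-4) = 28
j: (-2)·5 - (-4)·6 = -10 - (-24) = 14
k: (-4)·2 - 4·5 = -8 - 20 = -28
q × r = (28, 14, -28)
p · (q × r) = 5·28 + (-5)·14 + 6·(-28) = 140 - 70 - 168 = -98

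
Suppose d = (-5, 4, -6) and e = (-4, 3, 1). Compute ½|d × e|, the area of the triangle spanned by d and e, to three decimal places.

18.207

i: 4·1 - (-6)·3 = 4 - (-18) = 22
j: (-6)·(-4) - (-5)·1 = 24 - (-5) = 29
k: (-5)·3 - 4·(-4) = -15 - (-16) = 1
d × e = (22, 29, 1)
|d × e| = √(22² + 29² + 1²) = √1326 ≈ 36.4143
area = ½ · 36.4143 ≈ 18.207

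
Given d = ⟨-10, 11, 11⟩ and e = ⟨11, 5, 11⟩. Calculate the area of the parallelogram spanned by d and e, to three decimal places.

294.886

i: 11·11 - 11·5 = 121 - 55 = 66
j: 11·11 - (-10)·11 = 121 - (-110) = 231
k: (-10)·5 - 11·11 = -50 - 121 = -171
d × e = (66, 231, -171)
|d × e| = √(66² + 231² + (-171)²) = √86958 ≈ 294.8864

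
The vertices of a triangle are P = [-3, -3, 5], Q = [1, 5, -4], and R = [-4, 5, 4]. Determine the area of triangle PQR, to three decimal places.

38.292

PQ = (4, 8, -9),  PR = (-1, 8, -1)
i: 8·(-1) - (-9)·8 = -8 - (-72) = 64
j: (-9)·(-1) - 4·(-1) = 9 - (-4) = 13
k: 4·8 - 8·(-1) = 32 - (-8) = 40
PQ × PR = (64, 13, 40)
|PQ × PR| = √5865 ≈ 76.5833
area = ½ · 76.5833 ≈ 38.292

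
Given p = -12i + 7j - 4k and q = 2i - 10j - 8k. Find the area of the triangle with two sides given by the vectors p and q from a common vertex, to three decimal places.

i: 7·(-8) - (-4)·(-10) = -56 - 40 = -96
j: (-4)·2 - (-12)·(-8) = -8 - 96 = -104
k: (-12)·(-10) - 7·2 = 120 - 14 = 106
p × q = (-96, -104, 106)
|p × q| = √((-96)² + (-104)² + 106²) = √31268 ≈ 176.8276
area = ½ · 176.8276 ≈ 88.414

88.414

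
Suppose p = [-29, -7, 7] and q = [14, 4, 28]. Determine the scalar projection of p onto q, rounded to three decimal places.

-7.541

p · q = (-29)·14 + (-7)·4 + 7·28 = -406 - 28 + 196 = -238
|q| = √(196 + 16 + 784) = √996 ≈ 31.5595
comp_q p = -238 / √996 ≈ -7.541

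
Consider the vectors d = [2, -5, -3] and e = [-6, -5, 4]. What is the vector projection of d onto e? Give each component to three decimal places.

(-0.078, -0.065, 0.052)

d · e = 2·(-6) + (-5)·(-5) + (-3)·4 = -12 + 25 - 12 = 1
|e|² = 36 + 25 + 16 = 77
proj_e d = (1/77) · (-6, -5, 4) ≈ (-0.078, -0.065, 0.052)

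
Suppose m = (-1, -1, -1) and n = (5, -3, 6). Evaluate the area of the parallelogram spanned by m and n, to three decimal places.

12.083

i: (-1)·6 - (-1)·(-3) = -6 - 3 = -9
j: (-1)·5 - (-1)·6 = -5 - (-6) = 1
k: (-1)·(-3) - (-1)·5 = 3 - (-5) = 8
m × n = (-9, 1, 8)
|m × n| = √((-9)² + 1² + 8²) = √146 ≈ 12.0830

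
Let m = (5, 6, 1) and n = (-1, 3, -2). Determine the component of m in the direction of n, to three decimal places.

m · n = 5·(-1) + 6·3 + 1·(-2) = -5 + 18 - 2 = 11
|n| = √(1 + 9 + 4) = √14 ≈ 3.7417
comp_n m = 11 / √14 ≈ 2.940

2.940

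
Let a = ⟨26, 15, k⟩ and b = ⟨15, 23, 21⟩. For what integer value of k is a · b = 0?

-35

a · b = 26·15 + 15·23 + k·21 = 735 + 21k
Set equal to 0: 21k = -735, so k = -35.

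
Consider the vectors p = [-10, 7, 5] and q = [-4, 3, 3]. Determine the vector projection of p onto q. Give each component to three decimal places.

(-8.941, 6.706, 6.706)

p · q = (-10)·(-4) + 7·3 + 5·3 = 40 + 21 + 15 = 76
|q|² = 16 + 9 + 9 = 34
proj_q p = (76/34) · (-4, 3, 3) ≈ (-8.941, 6.706, 6.706)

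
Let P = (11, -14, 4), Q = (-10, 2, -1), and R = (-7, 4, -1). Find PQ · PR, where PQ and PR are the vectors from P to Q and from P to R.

691

PQ = Q − P = (-21, 16, -5)
PR = R − P = (-18, 18, -5)
PQ · PR = (-21)·(-18) + 16·18 + (-5)·(-5) = 378 + 288 + 25 = 691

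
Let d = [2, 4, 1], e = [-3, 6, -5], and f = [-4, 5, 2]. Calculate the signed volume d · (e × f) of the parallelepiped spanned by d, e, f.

187

e × f:
i: 6·2 - (-5)·5 = 12 - (-25) = 37
j: (-5)·(-4) - (-3)·2 = 20 - (-6) = 26
k: (-3)·5 - 6·(-4) = -15 - (-24) = 9
e × f = (37, 26, 9)
d · (e × f) = 2·37 + 4·26 + 1·9 = 74 + 104 + 9 = 187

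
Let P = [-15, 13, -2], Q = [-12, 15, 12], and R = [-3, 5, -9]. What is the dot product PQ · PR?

PQ = Q − P = (3, 2, 14)
PR = R − P = (12, -8, -7)
PQ · PR = 3·12 + 2·(-8) + 14·(-7) = 36 - 16 - 98 = -78

-78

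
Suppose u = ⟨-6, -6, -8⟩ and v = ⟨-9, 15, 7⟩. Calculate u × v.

i: (-6)·7 - (-8)·15 = -42 - (-120) = 78
j: (-8)·(-9) - (-6)·7 = 72 - (-42) = 114
k: (-6)·15 - (-6)·(-9) = -90 - 54 = -144
u × v = (78, 114, -144)

(78, 114, -144)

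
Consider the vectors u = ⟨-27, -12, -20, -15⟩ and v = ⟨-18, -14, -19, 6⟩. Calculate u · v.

u · v = (-27)·(-18) + (-12)·(-14) + (-20)·(-19) + (-15)·6 = 486 + 168 + 380 - 90 = 944

944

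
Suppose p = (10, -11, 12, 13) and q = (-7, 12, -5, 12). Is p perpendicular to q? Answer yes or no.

no

p · q = 10·(-7) + (-11)·12 + 12·(-5) + 13·12 = -70 - 132 - 60 + 156 = -106
Nonzero, so the vectors are not orthogonal.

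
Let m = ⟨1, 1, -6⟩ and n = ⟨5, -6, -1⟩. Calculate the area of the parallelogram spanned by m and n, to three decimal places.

i: 1·(-1) - (-6)·(-6) = -1 - 36 = -37
j: (-6)·5 - 1·(-1) = -30 - (-1) = -29
k: 1·(-6) - 1·5 = -6 - 5 = -11
m × n = (-37, -29, -11)
|m × n| = √((-37)² + (-29)² + (-11)²) = √2331 ≈ 48.2804

48.280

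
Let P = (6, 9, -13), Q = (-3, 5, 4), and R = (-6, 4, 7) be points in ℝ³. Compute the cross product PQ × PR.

PQ = (-9, -4, 17)
PR = (-12, -5, 20)
i: (-4)·20 - 17·(-5) = -80 - (-85) = 5
j: 17·(-12) - (-9)·20 = -204 - (-180) = -24
k: (-9)·(-5) - (-4)·(-12) = 45 - 48 = -3
PQ × PR = (5, -24, -3)

(5, -24, -3)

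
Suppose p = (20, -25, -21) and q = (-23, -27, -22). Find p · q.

677

p · q = 20·(-23) + (-25)·(-27) + (-21)·(-22) = -460 + 675 + 462 = 677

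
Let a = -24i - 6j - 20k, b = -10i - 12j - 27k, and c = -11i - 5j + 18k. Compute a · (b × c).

b × c:
i: (-12)·18 - (-27)·(-5) = -216 - 135 = -351
j: (-27)·(-11) - (-10)·18 = 297 - (-180) = 477
k: (-10)·(-5) - (-12)·(-11) = 50 - 132 = -82
b × c = (-351, 477, -82)
a · (b × c) = (-24)·(-351) + (-6)·477 + (-20)·(-82) = 8424 - 2862 + 1640 = 7202

7202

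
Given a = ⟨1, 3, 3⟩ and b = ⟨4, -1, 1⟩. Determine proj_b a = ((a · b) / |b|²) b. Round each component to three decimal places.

a · b = 1·4 + 3·(-1) + 3·1 = 4 - 3 + 3 = 4
|b|² = 16 + 1 + 1 = 18
proj_b a = (4/18) · (4, -1, 1) ≈ (0.889, -0.222, 0.222)

(0.889, -0.222, 0.222)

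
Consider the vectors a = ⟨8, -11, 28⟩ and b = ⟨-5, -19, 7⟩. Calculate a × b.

(455, -196, -207)

i: (-11)·7 - 28·(-19) = -77 - (-532) = 455
j: 28·(-5) - 8·7 = -140 - 56 = -196
k: 8·(-19) - (-11)·(-5) = -152 - 55 = -207
a × b = (455, -196, -207)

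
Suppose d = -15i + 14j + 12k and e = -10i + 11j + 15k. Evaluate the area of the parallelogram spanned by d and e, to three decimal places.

i: 14·15 - 12·11 = 210 - 132 = 78
j: 12·(-10) - (-15)·15 = -120 - (-225) = 105
k: (-15)·11 - 14·(-10) = -165 - (-140) = -25
d × e = (78, 105, -25)
|d × e| = √(78² + 105² + (-25)²) = √17734 ≈ 133.1691

133.169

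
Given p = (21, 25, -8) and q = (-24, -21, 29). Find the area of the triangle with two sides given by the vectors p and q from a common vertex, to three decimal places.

i: 25·29 - (-8)·(-21) = 725 - 168 = 557
j: (-8)·(-24) - 21·29 = 192 - 609 = -417
k: 21·(-21) - 25·(-24) = -441 - (-600) = 159
p × q = (557, -417, 159)
|p × q| = √(557² + (-417)² + 159²) = √509419 ≈ 713.7359
area = ½ · 713.7359 ≈ 356.868

356.868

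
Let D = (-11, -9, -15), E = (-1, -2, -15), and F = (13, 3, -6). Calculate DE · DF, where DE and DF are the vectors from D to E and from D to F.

324

DE = E − D = (10, 7, 0)
DF = F − D = (24, 12, 9)
DE · DF = 10·24 + 7·12 + 0·9 = 240 + 84 + 0 = 324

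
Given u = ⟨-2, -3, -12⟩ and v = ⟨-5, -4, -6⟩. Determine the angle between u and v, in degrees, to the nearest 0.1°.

u · v = (-2)·(-5) + (-3)·(-4) + (-12)·(-6) = 10 + 12 + 72 = 94
|u|² = 4 + 9 + 144 = 157,  |u| = √157 ≈ 12.529964
|v|² = 25 + 16 + 36 = 77,  |v| = √77 ≈ 8.774964
cos θ = 94 / (12.529964 · 8.774964) ≈ 0.85493
θ = arccos(0.85493) ≈ 31.2°

31.2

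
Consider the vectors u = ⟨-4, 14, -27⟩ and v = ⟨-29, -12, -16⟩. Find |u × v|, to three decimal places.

1011.623

i: 14·(-16) - (-27)·(-12) = -224 - 324 = -548
j: (-27)·(-29) - (-4)·(-16) = 783 - 64 = 719
k: (-4)·(-12) - 14·(-29) = 48 - (-406) = 454
u × v = (-548, 719, 454)
|u × v| = √((-548)² + 719² + 454²) = √1023381 ≈ 1011.6230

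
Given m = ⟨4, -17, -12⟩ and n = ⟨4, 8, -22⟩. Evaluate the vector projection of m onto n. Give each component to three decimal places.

(1.021, 2.043, -5.617)

m · n = 4·4 + (-17)·8 + (-12)·(-22) = 16 - 136 + 264 = 144
|n|² = 16 + 64 + 484 = 564
proj_n m = (144/564) · (4, 8, -22) ≈ (1.021, 2.043, -5.617)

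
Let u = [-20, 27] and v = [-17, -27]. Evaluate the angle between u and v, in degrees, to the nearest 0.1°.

111.3

u · v = (-20)·(-17) + 27·(-27) = 340 - 729 = -389
|u|² = 400 + 729 = 1129,  |u| = √1129 ≈ 33.600595
|v|² = 289 + 729 = 1018,  |v| = √1018 ≈ 31.906112
cos θ = -389 / (33.600595 · 31.906112) ≈ -0.36285
θ = arccos(-0.36285) ≈ 111.3°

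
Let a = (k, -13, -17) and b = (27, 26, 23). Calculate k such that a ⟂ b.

27

a · b = k·27 + (-13)·26 + (-17)·23 = -729 + 27k
Set equal to 0: 27k = 729, so k = 27.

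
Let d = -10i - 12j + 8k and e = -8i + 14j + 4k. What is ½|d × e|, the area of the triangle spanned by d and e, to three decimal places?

i: (-12)·4 - 8·14 = -48 - 112 = -160
j: 8·(-8) - (-10)·4 = -64 - (-40) = -24
k: (-10)·14 - (-12)·(-8) = -140 - 96 = -236
d × e = (-160, -24, -236)
|d × e| = √((-160)² + (-24)² + (-236)²) = √81872 ≈ 286.1328
area = ½ · 286.1328 ≈ 143.066

143.066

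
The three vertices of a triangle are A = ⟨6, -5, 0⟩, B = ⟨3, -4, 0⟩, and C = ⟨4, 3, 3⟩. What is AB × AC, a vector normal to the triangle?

(3, 9, -22)

AB = (-3, 1, 0)
AC = (-2, 8, 3)
i: 1·3 - 0·8 = 3 - 0 = 3
j: 0·(-2) - (-3)·3 = 0 - (-9) = 9
k: (-3)·8 - 1·(-2) = -24 - (-2) = -22
AB × AC = (3, 9, -22)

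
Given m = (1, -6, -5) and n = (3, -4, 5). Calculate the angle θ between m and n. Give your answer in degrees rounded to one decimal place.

m · n = 1·3 + (-6)·(-4) + (-5)·5 = 3 + 24 - 25 = 2
|m|² = 1 + 36 + 25 = 62,  |m| = √62 ≈ 7.874008
|n|² = 9 + 16 + 25 = 50,  |n| = √50 ≈ 7.071068
cos θ = 2 / (7.874008 · 7.071068) ≈ 0.03592
θ = arccos(0.03592) ≈ 87.9°

87.9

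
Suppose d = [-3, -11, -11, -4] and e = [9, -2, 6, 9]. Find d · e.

-107

d · e = (-3)·9 + (-11)·(-2) + (-11)·6 + (-4)·9 = -27 + 22 - 66 - 36 = -107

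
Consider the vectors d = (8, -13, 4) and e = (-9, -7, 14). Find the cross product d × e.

(-154, -148, -173)

i: (-13)·14 - 4·(-7) = -182 - (-28) = -154
j: 4·(-9) - 8·14 = -36 - 112 = -148
k: 8·(-7) - (-13)·(-9) = -56 - 117 = -173
d × e = (-154, -148, -173)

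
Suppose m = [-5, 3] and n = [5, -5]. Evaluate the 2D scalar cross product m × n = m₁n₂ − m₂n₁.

10

(-5)·(-5) - 3·5 = 25 - 15 = 10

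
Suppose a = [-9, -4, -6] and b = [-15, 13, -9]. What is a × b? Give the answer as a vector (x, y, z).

(114, 9, -177)

i: (-4)·(-9) - (-6)·13 = 36 - (-78) = 114
j: (-6)·(-15) - (-9)·(-9) = 90 - 81 = 9
k: (-9)·13 - (-4)·(-15) = -117 - 60 = -177
a × b = (114, 9, -177)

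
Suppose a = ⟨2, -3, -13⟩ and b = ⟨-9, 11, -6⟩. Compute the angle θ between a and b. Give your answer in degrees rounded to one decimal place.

82.5

a · b = 2·(-9) + (-3)·11 + (-13)·(-6) = -18 - 33 + 78 = 27
|a|² = 4 + 9 + 169 = 182,  |a| = √182 ≈ 13.490738
|b|² = 81 + 121 + 36 = 238,  |b| = √238 ≈ 15.427249
cos θ = 27 / (13.490738 · 15.427249) ≈ 0.12973
θ = arccos(0.12973) ≈ 82.5°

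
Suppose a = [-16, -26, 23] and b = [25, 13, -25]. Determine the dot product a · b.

a · b = (-16)·25 + (-26)·13 + 23·(-25) = -400 - 338 - 575 = -1313

-1313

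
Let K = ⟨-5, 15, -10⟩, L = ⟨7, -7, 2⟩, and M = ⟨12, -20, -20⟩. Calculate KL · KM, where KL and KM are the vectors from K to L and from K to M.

854

KL = L − K = (12, -22, 12)
KM = M − K = (17, -35, -10)
KL · KM = 12·17 + (-22)·(-35) + 12·(-10) = 204 + 770 - 120 = 854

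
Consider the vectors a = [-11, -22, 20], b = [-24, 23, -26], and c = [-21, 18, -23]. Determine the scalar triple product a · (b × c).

b × c:
i: 23·(-23) - (-26)·18 = -529 - (-468) = -61
j: (-26)·(-21) - (-24)·(-23) = 546 - 552 = -6
k: (-24)·18 - 23·(-21) = -432 - (-483) = 51
b × c = (-61, -6, 51)
a · (b × c) = (-11)·(-61) + (-22)·(-6) + 20·51 = 671 + 132 + 1020 = 1823

1823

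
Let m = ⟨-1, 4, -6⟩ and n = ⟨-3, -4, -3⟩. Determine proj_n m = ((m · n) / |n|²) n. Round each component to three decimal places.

(-0.441, -0.588, -0.441)

m · n = (-1)·(-3) + 4·(-4) + (-6)·(-3) = 3 - 16 + 18 = 5
|n|² = 9 + 16 + 9 = 34
proj_n m = (5/34) · (-3, -4, -3) ≈ (-0.441, -0.588, -0.441)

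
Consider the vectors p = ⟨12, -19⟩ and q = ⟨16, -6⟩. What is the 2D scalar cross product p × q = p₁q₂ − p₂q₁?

12·(-6) - (-19)·16 = -72 - (-304) = 232

232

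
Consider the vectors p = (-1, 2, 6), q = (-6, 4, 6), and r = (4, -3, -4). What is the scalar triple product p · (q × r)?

q × r:
i: 4·(-4) - 6·(-3) = -16 - (-18) = 2
j: 6·4 - (-6)·(-4) = 24 - 24 = 0
k: (-6)·(-3) - 4·4 = 18 - 16 = 2
q × r = (2, 0, 2)
p · (q × r) = (-1)·2 + 2·0 + 6·2 = -2 + 0 + 12 = 10

10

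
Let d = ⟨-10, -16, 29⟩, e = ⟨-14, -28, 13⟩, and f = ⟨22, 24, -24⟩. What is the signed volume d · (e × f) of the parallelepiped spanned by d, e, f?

e × f:
i: (-28)·(-24) - 13·24 = 672 - 312 = 360
j: 13·22 - (-14)·(-24) = 286 - 336 = -50
k: (-14)·24 - (-28)·22 = -336 - (-616) = 280
e × f = (360, -50, 280)
d · (e × f) = (-10)·360 + (-16)·(-50) + 29·280 = -3600 + 800 + 8120 = 5320

5320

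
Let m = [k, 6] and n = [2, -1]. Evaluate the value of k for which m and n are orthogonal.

m · n = k·2 + 6·(-1) = -6 + 2k
Set equal to 0: 2k = 6, so k = 3.

3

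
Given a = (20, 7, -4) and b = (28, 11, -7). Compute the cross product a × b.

(-5, 28, 24)

i: 7·(-7) - (-4)·11 = -49 - (-44) = -5
j: (-4)·28 - 20·(-7) = -112 - (-140) = 28
k: 20·11 - 7·28 = 220 - 196 = 24
a × b = (-5, 28, 24)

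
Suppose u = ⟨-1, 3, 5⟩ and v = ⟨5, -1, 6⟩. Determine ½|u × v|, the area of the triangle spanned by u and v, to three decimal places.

i: 3·6 - 5·(-1) = 18 - (-5) = 23
j: 5·5 - (-1)·6 = 25 - (-6) = 31
k: (-1)·(-1) - 3·5 = 1 - 15 = -14
u × v = (23, 31, -14)
|u × v| = √(23² + 31² + (-14)²) = √1686 ≈ 41.0609
area = ½ · 41.0609 ≈ 20.530

20.530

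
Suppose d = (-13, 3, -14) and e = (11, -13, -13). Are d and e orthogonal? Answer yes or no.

d · e = (-13)·11 + 3·(-13) + (-14)·(-13) = -143 - 39 + 182 = 0
Zero, so the vectors are orthogonal.

yes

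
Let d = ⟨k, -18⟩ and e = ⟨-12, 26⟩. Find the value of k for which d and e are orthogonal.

d · e = k·(-12) + (-18)·26 = -468 - 12k
Set equal to 0: -12k = 468, so k = -39.

-39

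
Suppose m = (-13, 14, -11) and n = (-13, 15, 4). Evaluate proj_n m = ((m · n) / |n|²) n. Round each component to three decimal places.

m · n = (-13)·(-13) + 14·15 + (-11)·4 = 169 + 210 - 44 = 335
|n|² = 169 + 225 + 16 = 410
proj_n m = (335/410) · (-13, 15, 4) ≈ (-10.622, 12.256, 3.268)

(-10.622, 12.256, 3.268)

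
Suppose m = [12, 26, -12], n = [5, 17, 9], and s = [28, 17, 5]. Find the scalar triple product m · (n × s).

9778

n × s:
i: 17·5 - 9·17 = 85 - 153 = -68
j: 9·28 - 5·5 = 252 - 25 = 227
k: 5·17 - 17·28 = 85 - 476 = -391
n × s = (-68, 227, -391)
m · (n × s) = 12·(-68) + 26·227 + (-12)·(-391) = -816 + 5902 + 4692 = 9778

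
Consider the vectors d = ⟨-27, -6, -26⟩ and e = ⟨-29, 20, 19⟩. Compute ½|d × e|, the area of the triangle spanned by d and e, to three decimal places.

754.970

i: (-6)·19 - (-26)·20 = -114 - (-520) = 406
j: (-26)·(-29) - (-27)·19 = 754 - (-513) = 1267
k: (-27)·20 - (-6)·(-29) = -540 - 174 = -714
d × e = (406, 1267, -714)
|d × e| = √(406² + 1267² + (-714)²) = √2279921 ≈ 1509.9407
area = ½ · 1509.9407 ≈ 754.970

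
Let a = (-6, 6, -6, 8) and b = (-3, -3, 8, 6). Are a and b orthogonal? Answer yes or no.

a · b = (-6)·(-3) + 6·(-3) + (-6)·8 + 8·6 = 18 - 18 - 48 + 48 = 0
Zero, so the vectors are orthogonal.

yes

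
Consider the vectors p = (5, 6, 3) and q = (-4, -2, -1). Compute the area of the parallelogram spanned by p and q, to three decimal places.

i: 6·(-1) - 3·(-2) = -6 - (-6) = 0
j: 3·(-4) - 5·(-1) = -12 - (-5) = -7
k: 5·(-2) - 6·(-4) = -10 - (-24) = 14
p × q = (0, -7, 14)
|p × q| = √(0² + (-7)² + 14²) = √245 ≈ 15.6525

15.652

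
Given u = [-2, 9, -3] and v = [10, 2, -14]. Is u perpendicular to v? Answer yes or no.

no

u · v = (-2)·10 + 9·2 + (-3)·(-14) = -20 + 18 + 42 = 40
Nonzero, so the vectors are not orthogonal.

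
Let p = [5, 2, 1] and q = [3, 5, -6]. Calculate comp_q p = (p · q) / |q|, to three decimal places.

2.271

p · q = 5·3 + 2·5 + 1·(-6) = 15 + 10 - 6 = 19
|q| = √(9 + 25 + 36) = √70 ≈ 8.3666
comp_q p = 19 / √70 ≈ 2.271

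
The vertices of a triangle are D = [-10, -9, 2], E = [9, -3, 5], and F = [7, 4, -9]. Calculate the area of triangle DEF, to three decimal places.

DE = (19, 6, 3),  DF = (17, 13, -11)
i: 6·(-11) - 3·13 = -66 - 39 = -105
j: 3·17 - 19·(-11) = 51 - (-209) = 260
k: 19·13 - 6·17 = 247 - 102 = 145
DE × DF = (-105, 260, 145)
|DE × DF| = √99650 ≈ 315.6739
area = ½ · 315.6739 ≈ 157.837

157.837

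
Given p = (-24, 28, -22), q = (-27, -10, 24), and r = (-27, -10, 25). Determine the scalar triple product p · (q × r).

996

q × r:
i: (-10)·25 - 24·(-10) = -250 - (-240) = -10
j: 24·(-27) - (-27)·25 = -648 - (-675) = 27
k: (-27)·(-10) - (-10)·(-27) = 270 - 270 = 0
q × r = (-10, 27, 0)
p · (q × r) = (-24)·(-10) + 28·27 + (-22)·0 = 240 + 756 + 0 = 996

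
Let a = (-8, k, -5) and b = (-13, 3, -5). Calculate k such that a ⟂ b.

a · b = (-8)·(-13) + k·3 + (-5)·(-5) = 129 + 3k
Set equal to 0: 3k = -129, so k = -43.

-43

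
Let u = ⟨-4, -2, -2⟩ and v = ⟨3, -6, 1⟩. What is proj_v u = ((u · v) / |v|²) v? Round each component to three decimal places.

(-0.130, 0.261, -0.043)

u · v = (-4)·3 + (-2)·(-6) + (-2)·1 = -12 + 12 - 2 = -2
|v|² = 9 + 36 + 1 = 46
proj_v u = (-2/46) · (3, -6, 1) ≈ (-0.130, 0.261, -0.043)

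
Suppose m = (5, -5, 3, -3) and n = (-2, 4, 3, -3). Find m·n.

m · n = 5·(-2) + (-5)·4 + 3·3 + (-3)·(-3) = -10 - 20 + 9 + 9 = -12

-12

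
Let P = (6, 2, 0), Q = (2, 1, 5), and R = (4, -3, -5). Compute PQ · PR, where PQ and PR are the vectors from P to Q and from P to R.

-12

PQ = Q − P = (-4, -1, 5)
PR = R − P = (-2, -5, -5)
PQ · PR = (-4)·(-2) + (-1)·(-5) + 5·(-5) = 8 + 5 - 25 = -12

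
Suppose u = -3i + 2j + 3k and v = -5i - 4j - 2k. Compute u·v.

1

u · v = (-3)·(-5) + 2·(-4) + 3·(-2) = 15 - 8 - 6 = 1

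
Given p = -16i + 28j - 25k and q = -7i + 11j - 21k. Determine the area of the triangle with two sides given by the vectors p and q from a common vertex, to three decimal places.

176.274

i: 28·(-21) - (-25)·11 = -588 - (-275) = -313
j: (-25)·(-7) - (-16)·(-21) = 175 - 336 = -161
k: (-16)·11 - 28·(-7) = -176 - (-196) = 20
p × q = (-313, -161, 20)
|p × q| = √((-313)² + (-161)² + 20²) = √124290 ≈ 352.5479
area = ½ · 352.5479 ≈ 176.274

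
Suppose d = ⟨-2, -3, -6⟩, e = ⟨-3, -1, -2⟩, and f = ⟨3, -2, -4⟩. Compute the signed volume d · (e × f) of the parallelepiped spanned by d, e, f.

0

e × f:
i: (-1)·(-4) - (-2)·(-2) = 4 - 4 = 0
j: (-2)·3 - (-3)·(-4) = -6 - 12 = -18
k: (-3)·(-2) - (-1)·3 = 6 - (-3) = 9
e × f = (0, -18, 9)
d · (e × f) = (-2)·0 + (-3)·(-18) + (-6)·9 = 0 + 54 - 54 = 0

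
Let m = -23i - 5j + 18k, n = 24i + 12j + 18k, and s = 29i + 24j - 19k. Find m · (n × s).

14394

n × s:
i: 12·(-19) - 18·24 = -228 - 432 = -660
j: 18·29 - 24·(-19) = 522 - (-456) = 978
k: 24·24 - 12·29 = 576 - 348 = 228
n × s = (-660, 978, 228)
m · (n × s) = (-23)·(-660) + (-5)·978 + 18·228 = 15180 - 4890 + 4104 = 14394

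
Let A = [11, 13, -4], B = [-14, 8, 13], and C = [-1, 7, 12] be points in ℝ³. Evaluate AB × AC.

(22, 196, 90)

AB = (-25, -5, 17)
AC = (-12, -6, 16)
i: (-5)·16 - 17·(-6) = -80 - (-102) = 22
j: 17·(-12) - (-25)·16 = -204 - (-400) = 196
k: (-25)·(-6) - (-5)·(-12) = 150 - 60 = 90
AB × AC = (22, 196, 90)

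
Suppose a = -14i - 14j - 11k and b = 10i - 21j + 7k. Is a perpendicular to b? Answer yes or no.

a · b = (-14)·10 + (-14)·(-21) + (-11)·7 = -140 + 294 - 77 = 77
Nonzero, so the vectors are not orthogonal.

no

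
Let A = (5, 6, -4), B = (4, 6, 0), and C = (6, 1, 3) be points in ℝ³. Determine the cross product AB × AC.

AB = (-1, 0, 4)
AC = (1, -5, 7)
i: 0·7 - 4·(-5) = 0 - (-20) = 20
j: 4·1 - (-1)·7 = 4 - (-7) = 11
k: (-1)·(-5) - 0·1 = 5 - 0 = 5
AB × AC = (20, 11, 5)

(20, 11, 5)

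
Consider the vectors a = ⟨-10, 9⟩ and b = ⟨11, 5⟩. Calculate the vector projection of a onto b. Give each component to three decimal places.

(-4.897, -2.226)

a · b = (-10)·11 + 9·5 = -110 + 45 = -65
|b|² = 121 + 25 = 146
proj_b a = (-65/146) · (11, 5) ≈ (-4.897, -2.226)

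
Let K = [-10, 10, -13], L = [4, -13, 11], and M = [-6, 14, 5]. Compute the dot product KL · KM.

396

KL = L − K = (14, -23, 24)
KM = M − K = (4, 4, 18)
KL · KM = 14·4 + (-23)·4 + 24·18 = 56 - 92 + 432 = 396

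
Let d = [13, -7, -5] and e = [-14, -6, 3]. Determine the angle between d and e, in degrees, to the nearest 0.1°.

d · e = 13·(-14) + (-7)·(-6) + (-5)·3 = -182 + 42 - 15 = -155
|d|² = 169 + 49 + 25 = 243,  |d| = √243 ≈ 15.588457
|e|² = 196 + 36 + 9 = 241,  |e| = √241 ≈ 15.524175
cos θ = -155 / (15.588457 · 15.524175) ≈ -0.64050
θ = arccos(-0.64050) ≈ 129.8°

129.8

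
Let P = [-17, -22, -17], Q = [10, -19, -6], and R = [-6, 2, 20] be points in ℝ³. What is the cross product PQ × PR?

(-153, -878, 615)

PQ = (27, 3, 11)
PR = (11, 24, 37)
i: 3·37 - 11·24 = 111 - 264 = -153
j: 11·11 - 27·37 = 121 - 999 = -878
k: 27·24 - 3·11 = 648 - 33 = 615
PQ × PR = (-153, -878, 615)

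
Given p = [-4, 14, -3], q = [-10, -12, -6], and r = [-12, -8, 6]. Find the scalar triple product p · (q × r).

q × r:
i: (-12)·6 - (-6)·(-8) = -72 - 48 = -120
j: (-6)·(-12) - (-10)·6 = 72 - (-60) = 132
k: (-10)·(-8) - (-12)·(-12) = 80 - 144 = -64
q × r = (-120, 132, -64)
p · (q × r) = (-4)·(-120) + 14·132 + (-3)·(-64) = 480 + 1848 + 192 = 2520

2520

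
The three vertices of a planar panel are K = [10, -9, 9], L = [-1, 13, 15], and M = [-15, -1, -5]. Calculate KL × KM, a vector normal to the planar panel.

(-356, -304, 462)

KL = (-11, 22, 6)
KM = (-25, 8, -14)
i: 22·(-14) - 6·8 = -308 - 48 = -356
j: 6·(-25) - (-11)·(-14) = -150 - 154 = -304
k: (-11)·8 - 22·(-25) = -88 - (-550) = 462
KL × KM = (-356, -304, 462)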